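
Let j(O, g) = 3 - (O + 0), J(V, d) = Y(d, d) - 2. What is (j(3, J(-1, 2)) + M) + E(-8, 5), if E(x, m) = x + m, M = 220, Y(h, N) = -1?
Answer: 217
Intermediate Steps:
J(V, d) = -3 (J(V, d) = -1 - 2 = -3)
j(O, g) = 3 - O
E(x, m) = m + x
(j(3, J(-1, 2)) + M) + E(-8, 5) = ((3 - 1*3) + 220) + (5 - 8) = ((3 - 3) + 220) - 3 = (0 + 220) - 3 = 220 - 3 = 217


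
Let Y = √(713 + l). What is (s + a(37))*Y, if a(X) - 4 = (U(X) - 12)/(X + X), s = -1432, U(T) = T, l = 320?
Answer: -105647*√1033/74 ≈ -45886.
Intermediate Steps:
Y = √1033 (Y = √(713 + 320) = √1033 ≈ 32.140)
a(X) = 4 + (-12 + X)/(2*X) (a(X) = 4 + (X - 12)/(X + X) = 4 + (-12 + X)/((2*X)) = 4 + (-12 + X)*(1/(2*X)) = 4 + (-12 + X)/(2*X))
(s + a(37))*Y = (-1432 + (9/2 - 6/37))*√1033 = (-1432 + 321/74)*√1033 = -105647*√1033/74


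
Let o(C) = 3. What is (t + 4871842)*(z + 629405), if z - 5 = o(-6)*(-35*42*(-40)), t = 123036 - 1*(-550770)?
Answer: 4468738614880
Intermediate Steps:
t = 673806 (t = 123036 + 550770 = 673806)
z = 176405 (z = 5 + 3*(-35*42*(-40)) = 5 + 3*(-1470*(-40)) = 5 + 3*58800 = 5 + 176400 = 176405)
(t + 4871842)*(z + 629405) = (673806 + 4871842)*(176405 + 629405) = 5545648*805810 = 4468738614880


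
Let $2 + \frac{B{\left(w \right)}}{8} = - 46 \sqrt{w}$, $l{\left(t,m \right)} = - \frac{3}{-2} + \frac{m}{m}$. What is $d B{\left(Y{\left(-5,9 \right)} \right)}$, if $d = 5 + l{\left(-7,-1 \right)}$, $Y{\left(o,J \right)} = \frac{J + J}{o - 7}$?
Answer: $-120 - 1380 i \sqrt{6} \approx -120.0 - 3380.3 i$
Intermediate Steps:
$l{\left(t,m \right)} = \frac{5}{2}$ ($l{\left(t,m \right)} = \left(-3\right) \left(- \frac{1}{2}\right) + 1 = \frac{3}{2} + 1 = \frac{5}{2}$)
$Y{\left(o,J \right)} = \frac{2 J}{-7 + o}$
$d = \frac{15}{2}$ ($d = 5 + \frac{5}{2} = \frac{15}{2} \approx 7.5$)
$B{\left(w \right)} = -16 - 368 \sqrt{w}$ ($B{\left(w \right)} = -16 + 8 \left(- 46 \sqrt{w}\right) = -16 - 368 \sqrt{w}$)
$d B{\left(Y{\left(-5,9 \right)} \right)} = \frac{15 \left(-16 - 368 \sqrt{2 \cdot 9 \frac{1}{-7 - 5}}\right)}{2} = \frac{15 \left(-16 - 368 \sqrt{2 \cdot 9 \frac{1}{-12}}\right)}{2} = \frac{15 \left(-16 - 368 \sqrt{2 \cdot 9 \left(- \frac{1}{12}\right)}\right)}{2} = \frac{15 \left(-16 - 368 \sqrt{- \frac{3}{2}}\right)}{2} = \frac{15 \left(-16 - 368 \frac{i \sqrt{6}}{2}\right)}{2} = \frac{15 \left(-16 - 184 i \sqrt{6}\right)}{2} = -120 - 1380 i \sqrt{6}$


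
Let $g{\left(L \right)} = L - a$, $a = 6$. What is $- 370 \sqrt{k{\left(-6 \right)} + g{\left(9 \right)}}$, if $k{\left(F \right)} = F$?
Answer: $- 370 i \sqrt{3} \approx - 640.86 i$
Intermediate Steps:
$g{\left(L \right)} = -6 + L$ ($g{\left(L \right)} = L - 6 = -6 + L$)
$- 370 \sqrt{k{\left(-6 \right)} + g{\left(9 \right)}} = - 370 \sqrt{-6 + \left(-6 + 9\right)} = - 370 \sqrt{-6 + 3} = - 370 \sqrt{-3} = - 370 i \sqrt{3}$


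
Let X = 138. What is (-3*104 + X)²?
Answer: 30276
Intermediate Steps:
(-3*104 + X)² = (-3*104 + 138)² = (-312 + 138)² = (-174)² = 30276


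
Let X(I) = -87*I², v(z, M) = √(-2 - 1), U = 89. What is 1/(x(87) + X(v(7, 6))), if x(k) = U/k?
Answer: 87/22796 ≈ 0.0038165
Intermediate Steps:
v(z, M) = I*√3 (v(z, M) = √(-3) = I*√3)
x(k) = 89/k
1/(x(87) + X(v(7, 6))) = 1/(89/87 - 87*(I*√3)²) = 1/(89*(1/87) - 87*(-3)) = 1/(89/87 + 261) = 1/(22796/87) = 87/22796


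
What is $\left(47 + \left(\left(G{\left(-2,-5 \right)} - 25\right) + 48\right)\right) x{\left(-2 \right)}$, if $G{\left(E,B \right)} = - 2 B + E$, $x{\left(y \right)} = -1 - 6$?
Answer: $-546$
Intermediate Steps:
$x{\left(y \right)} = -7$
$G{\left(E,B \right)} = E - 2 B$
$\left(47 + \left(\left(G{\left(-2,-5 \right)} - 25\right) + 48\right)\right) x{\left(-2 \right)} = \left(47 + \left(\left(\left(-2 - -10\right) - 25\right) + 48\right)\right) \left(-7\right) = \left(47 + \left(\left(\left(-2 + 10\right) - 25\right) + 48\right)\right) \left(-7\right) = \left(47 + \left(\left(8 - 25\right) + 48\right)\right) \left(-7\right) = \left(47 + \left(-17 + 48\right)\right) \left(-7\right) = \left(47 + 31\right) \left(-7\right) = 78 \left(-7\right) = -546$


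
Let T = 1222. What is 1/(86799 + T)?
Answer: 1/88021 ≈ 1.1361e-5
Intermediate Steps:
1/(86799 + T) = 1/(86799 + 1222) = 1/88021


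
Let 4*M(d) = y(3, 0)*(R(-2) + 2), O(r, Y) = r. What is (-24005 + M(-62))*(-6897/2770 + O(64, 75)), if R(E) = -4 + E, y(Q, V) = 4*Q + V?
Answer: -4092088511/2770 ≈ -1.4773e+6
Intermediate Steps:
y(Q, V) = V + 4*Q
M(d) = -12 (M(d) = ((0 + 4*3)*((-4 - 2) + 2))/4 = ((0 + 12)*(-6 + 2))/4 = (12*(-4))/4 = (¼)*(-48) = -12)
(-24005 + M(-62))*(-6897/2770 + O(64, 75)) = (-24005 - 12)*(-6897/2770 + 64) = -24017*(-6897*1/2770 + 64) = -24017*(-6897/2770 + 64) = -24017*170383/2770 = -4092088511/2770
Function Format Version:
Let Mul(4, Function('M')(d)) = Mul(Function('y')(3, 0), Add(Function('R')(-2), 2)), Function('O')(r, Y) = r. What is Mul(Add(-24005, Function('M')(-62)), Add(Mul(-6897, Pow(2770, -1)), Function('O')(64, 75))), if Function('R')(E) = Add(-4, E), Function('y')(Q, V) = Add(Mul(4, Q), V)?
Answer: Rational(-4092088511, 2770) ≈ -1.4773e+6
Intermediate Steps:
Function('y')(Q, V) = Add(V, Mul(4, Q))
Function('M')(d) = -12 (Function('M')(d) = Mul(Rational(1, 4), Mul(Add(0, Mul(4, 3)), Add(Add(-4, -2), 2))) = Mul(Rational(1, 4), Mul(Add(0, 12), Add(-6, 2))) = Mul(Rational(1, 4), Mul(12, -4)) = Mul(Rational(1, 4), -48) = -12)
Mul(Add(-24005, Function('M')(-62)), Add(Mul(-6897, Pow(2770, -1)), Function('O')(64, 75))) = Mul(Add(-24005, -12), Add(Mul(-6897, Pow(2770, -1)), 64)) = Mul(-24017, Add(Mul(-6897, Rational(1, 2770)), 64)) = Mul(-24017, Add(Rational(-6897, 2770), 64)) = Mul(-24017, Rational(170383, 2770)) = Rational(-4092088511, 2770)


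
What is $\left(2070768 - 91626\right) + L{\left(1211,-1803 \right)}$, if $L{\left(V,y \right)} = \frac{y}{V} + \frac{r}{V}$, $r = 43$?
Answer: $\frac{2396739202}{1211} \approx 1.9791 \cdot 10^{6}$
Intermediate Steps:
$L{\left(V,y \right)} = \frac{43}{V} + \frac{y}{V}$ ($L{\left(V,y \right)} = \frac{y}{V} + \frac{43}{V} = \frac{43}{V} + \frac{y}{V}$)
$\left(2070768 - 91626\right) + L{\left(1211,-1803 \right)} = \left(2070768 - 91626\right) + \frac{43 - 1803}{1211} = 1979142 + \frac{1}{1211} \left(-1760\right) = 1979142 - \frac{1760}{1211} = \frac{2396739202}{1211}$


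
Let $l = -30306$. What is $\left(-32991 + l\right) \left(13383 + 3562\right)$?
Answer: $-1072567665$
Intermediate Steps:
$\left(-32991 + l\right) \left(13383 + 3562\right) = \left(-32991 - 30306\right) \left(13383 + 3562\right) = \left(-63297\right) 16945 = -1072567665$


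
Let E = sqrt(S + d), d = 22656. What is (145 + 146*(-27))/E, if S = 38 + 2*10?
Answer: -3797*sqrt(22714)/22714 ≈ -25.194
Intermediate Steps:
S = 58 (S = 38 + 20 = 58)
E = sqrt(22714) (E = sqrt(58 + 22656) = sqrt(22714) ≈ 150.71)
(145 + 146*(-27))/E = (145 + 146*(-27))/(sqrt(22714)) = (145 - 3942)*(sqrt(22714)/22714) = -3797*sqrt(22714)/22714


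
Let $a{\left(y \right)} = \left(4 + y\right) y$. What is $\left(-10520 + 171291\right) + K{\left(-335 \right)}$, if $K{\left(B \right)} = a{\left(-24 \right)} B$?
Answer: $-29$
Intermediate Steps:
$a{\left(y \right)} = y \left(4 + y\right)$
$K{\left(B \right)} = 480 B$ ($K{\left(B \right)} = - 24 \left(4 - 24\right) B = \left(-24\right) \left(-20\right) B = 480 B$)
$\left(-10520 + 171291\right) + K{\left(-335 \right)} = \left(-10520 + 171291\right) + 480 \left(-335\right) = 160771 - 160800 = -29$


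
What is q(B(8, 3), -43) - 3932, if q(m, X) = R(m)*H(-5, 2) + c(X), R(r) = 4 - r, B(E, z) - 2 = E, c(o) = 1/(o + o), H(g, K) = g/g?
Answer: -338669/86 ≈ -3938.0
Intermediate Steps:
H(g, K) = 1
c(o) = 1/(2*o)
B(E, z) = 2 + E
q(m, X) = 4 + 1/(2*X) - m (q(m, X) = (4 - m)*1 + 1/(2*X) = (4 - m) + 1/(2*X) = 4 + 1/(2*X) - m)
q(B(8, 3), -43) - 3932 = (4 + (1/2)/(-43) - (2 + 8)) - 3932 = (4 + (1/2)*(-1/43) - 1*10) - 3932 = (4 - 1/86 - 10) - 3932 = -517/86 - 3932 = -338669/86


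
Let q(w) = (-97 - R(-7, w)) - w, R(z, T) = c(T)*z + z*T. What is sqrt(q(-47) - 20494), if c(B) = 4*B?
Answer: I*sqrt(22189) ≈ 148.96*I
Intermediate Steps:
R(z, T) = 5*T*z (R(z, T) = (4*T)*z + z*T = 4*T*z + T*z = 5*T*z)
q(w) = -97 + 34*w (q(w) = (-97 - 5*w*(-7)) - w = (-97 - (-35)*w) - w = (-97 + 35*w) - w = -97 + 34*w)
sqrt(q(-47) - 20494) = sqrt((-97 + 34*(-47)) - 20494) = sqrt((-97 - 1598) - 20494) = sqrt(-1695 - 20494) = sqrt(-22189) = I*sqrt(22189)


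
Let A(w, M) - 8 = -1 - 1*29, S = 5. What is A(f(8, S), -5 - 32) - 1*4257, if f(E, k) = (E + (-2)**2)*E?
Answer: -4279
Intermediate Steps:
f(E, k) = E*(4 + E) (f(E, k) = (E + 4)*E = (4 + E)*E = E*(4 + E))
A(w, M) = -22 (A(w, M) = 8 + (-1 - 1*29) = 8 + (-1 - 29) = 8 - 30 = -22)
A(f(8, S), -5 - 32) - 1*4257 = -22 - 1*4257 = -22 - 4257 = -4279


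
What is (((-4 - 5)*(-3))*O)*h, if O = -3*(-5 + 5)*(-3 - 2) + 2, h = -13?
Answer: -702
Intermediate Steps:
O = 2 (O = -0*(-5) + 2 = -3*0 + 2 = 0 + 2 = 2)
(((-4 - 5)*(-3))*O)*h = (((-4 - 5)*(-3))*2)*(-13) = (-9*(-3)*2)*(-13) = (27*2)*(-13) = 54*(-13) = -702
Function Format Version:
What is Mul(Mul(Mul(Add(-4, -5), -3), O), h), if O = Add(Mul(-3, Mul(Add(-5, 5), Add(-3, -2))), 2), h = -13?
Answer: -702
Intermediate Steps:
O = 2 (O = Add(Mul(-3, Mul(0, -5)), 2) = Add(Mul(-3, 0), 2) = Add(0, 2) = 2)
Mul(Mul(Mul(Add(-4, -5), -3), O), h) = Mul(Mul(Mul(Add(-4, -5), -3), 2), -13) = Mul(Mul(Mul(-9, -3), 2), -13) = Mul(Mul(27, 2), -13) = Mul(54, -13) = -702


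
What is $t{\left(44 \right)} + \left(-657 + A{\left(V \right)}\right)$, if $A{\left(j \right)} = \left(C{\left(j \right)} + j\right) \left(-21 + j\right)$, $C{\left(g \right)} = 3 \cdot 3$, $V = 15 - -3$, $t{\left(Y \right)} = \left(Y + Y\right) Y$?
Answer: $3134$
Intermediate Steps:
$t{\left(Y \right)} = 2 Y^{2}$ ($t{\left(Y \right)} = 2 Y Y = 2 Y^{2}$)
$V = 18$ ($V = 15 + 3 = 18$)
$C{\left(g \right)} = 9$
$A{\left(j \right)} = \left(-21 + j\right) \left(9 + j\right)$ ($A{\left(j \right)} = \left(9 + j\right) \left(-21 + j\right) = \left(-21 + j\right) \left(9 + j\right)$)
$t{\left(44 \right)} + \left(-657 + A{\left(V \right)}\right) = 2 \cdot 44^{2} - 738 = 2 \cdot 1936 - 738 = 3872 - 738 = 3134$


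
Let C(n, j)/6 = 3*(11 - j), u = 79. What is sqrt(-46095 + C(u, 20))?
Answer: I*sqrt(46257) ≈ 215.07*I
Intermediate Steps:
C(n, j) = 198 - 18*j (C(n, j) = 6*(3*(11 - j)) = 6*(33 - 3*j) = 198 - 18*j)
sqrt(-46095 + C(u, 20)) = sqrt(-46095 + (198 - 18*20)) = sqrt(-46095 + (198 - 360)) = sqrt(-46095 - 162) = sqrt(-46257) = I*sqrt(46257)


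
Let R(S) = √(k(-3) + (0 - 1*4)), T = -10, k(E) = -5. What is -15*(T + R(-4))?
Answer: 150 - 45*I ≈ 150.0 - 45.0*I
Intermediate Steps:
R(S) = 3*I (R(S) = √(-5 + (0 - 1*4)) = √(-5 + (0 - 4)) = √(-5 - 4) = √(-9) = 3*I)
-15*(T + R(-4)) = -15*(-10 + 3*I) = 150 - 45*I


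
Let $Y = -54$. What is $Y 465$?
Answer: $-25110$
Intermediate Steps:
$Y 465 = \left(-54\right) 465 = -25110$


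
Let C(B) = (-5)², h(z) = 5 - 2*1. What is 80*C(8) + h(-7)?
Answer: 2003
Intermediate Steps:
h(z) = 3 (h(z) = 5 - 2 = 3)
C(B) = 25
80*C(8) + h(-7) = 80*25 + 3 = 2000 + 3 = 2003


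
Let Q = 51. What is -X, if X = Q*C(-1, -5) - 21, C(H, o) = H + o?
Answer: 327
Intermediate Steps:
X = -327 (X = 51*(-1 - 5) - 21 = 51*(-6) - 21 = -306 - 21 = -327)
-X = -1*(-327) = 327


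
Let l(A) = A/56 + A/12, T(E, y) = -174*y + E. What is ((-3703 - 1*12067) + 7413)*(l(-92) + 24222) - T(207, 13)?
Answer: -8498422771/42 ≈ -2.0234e+8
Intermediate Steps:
T(E, y) = E - 174*y
l(A) = 17*A/168 (l(A) = A*(1/56) + A*(1/12) = A/56 + A/12 = 17*A/168)
((-3703 - 1*12067) + 7413)*(l(-92) + 24222) - T(207, 13) = ((-3703 - 1*12067) + 7413)*((17/168)*(-92) + 24222) - (207 - 174*13) = ((-3703 - 12067) + 7413)*(-391/42 + 24222) - (207 - 2262) = (-15770 + 7413)*(1016933/42) - 1*(-2055) = -8357*1016933/42 + 2055 = -8498509081/42 + 2055 = -8498422771/42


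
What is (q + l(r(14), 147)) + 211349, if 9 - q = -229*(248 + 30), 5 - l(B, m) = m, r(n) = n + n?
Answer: 274878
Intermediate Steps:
r(n) = 2*n
l(B, m) = 5 - m
q = 63671 (q = 9 - (-229)*(248 + 30) = 9 - (-229)*278 = 9 - 1*(-63662) = 9 + 63662 = 63671)
(q + l(r(14), 147)) + 211349 = (63671 + (5 - 1*147)) + 211349 = (63671 + (5 - 147)) + 211349 = (63671 - 142) + 211349 = 63529 + 211349 = 274878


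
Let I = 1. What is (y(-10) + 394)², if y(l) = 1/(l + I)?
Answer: 12567025/81 ≈ 1.5515e+5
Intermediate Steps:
y(l) = 1/(1 + l) (y(l) = 1/(l + 1) = 1/(1 + l))
(y(-10) + 394)² = (1/(1 - 10) + 394)² = (1/(-9) + 394)² = (-⅑ + 394)² = (3545/9)² = 12567025/81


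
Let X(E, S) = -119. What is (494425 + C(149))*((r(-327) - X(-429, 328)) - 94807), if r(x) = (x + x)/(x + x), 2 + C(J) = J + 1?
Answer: -46829633651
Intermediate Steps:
C(J) = -1 + J (C(J) = -2 + (J + 1) = -2 + (1 + J) = -1 + J)
r(x) = 1 (r(x) = (2*x)/((2*x)) = (2*x)*(1/(2*x)) = 1)
(494425 + C(149))*((r(-327) - X(-429, 328)) - 94807) = (494425 + (-1 + 149))*((1 - 1*(-119)) - 94807) = (494425 + 148)*((1 + 119) - 94807) = 494573*(120 - 94807) = 494573*(-94687) = -46829633651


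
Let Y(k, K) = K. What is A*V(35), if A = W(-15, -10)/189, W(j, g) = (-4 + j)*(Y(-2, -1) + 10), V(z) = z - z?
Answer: 0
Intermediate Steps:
V(z) = 0
W(j, g) = -36 + 9*j (W(j, g) = (-4 + j)*(-1 + 10) = (-4 + j)*9 = -36 + 9*j)
A = -19/21 (A = (-36 + 9*(-15))/189 = (-36 - 135)*(1/189) = -171*1/189 = -19/21 ≈ -0.90476)
A*V(35) = -19/21*0 = 0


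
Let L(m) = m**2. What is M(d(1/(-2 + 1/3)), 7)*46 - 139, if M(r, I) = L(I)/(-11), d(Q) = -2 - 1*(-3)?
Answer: -3783/11 ≈ -343.91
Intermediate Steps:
d(Q) = 1 (d(Q) = -2 + 3 = 1)
M(r, I) = -I**2/11 (M(r, I) = I**2/(-11) = I**2*(-1/11) = -I**2/11)
M(d(1/(-2 + 1/3)), 7)*46 - 139 = -1/11*7**2*46 - 139 = -1/11*49*46 - 139 = -49/11*46 - 139 = -2254/11 - 139 = -3783/11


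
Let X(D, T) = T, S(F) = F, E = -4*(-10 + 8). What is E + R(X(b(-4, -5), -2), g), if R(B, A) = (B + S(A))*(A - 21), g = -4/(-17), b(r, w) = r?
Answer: 12902/289 ≈ 44.644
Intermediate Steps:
E = 8 (E = -4*(-2) = 8)
g = 4/17 (g = -4*(-1/17) = 4/17 ≈ 0.23529)
R(B, A) = (-21 + A)*(A + B) (R(B, A) = (B + A)*(A - 21) = (A + B)*(-21 + A) = (-21 + A)*(A + B))
E + R(X(b(-4, -5), -2), g) = 8 + ((4/17)² - 21*4/17 - 21*(-2) + (4/17)*(-2)) = 8 + (16/289 - 84/17 + 42 - 8/17) = 8 + 10590/289 = 12902/289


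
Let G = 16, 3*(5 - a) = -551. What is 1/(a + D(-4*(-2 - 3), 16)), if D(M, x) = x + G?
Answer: 3/662 ≈ 0.0045317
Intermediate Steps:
a = 566/3 (a = 5 - ⅓*(-551) = 5 + 551/3 = 566/3 ≈ 188.67)
D(M, x) = 16 + x (D(M, x) = x + 16 = 16 + x)
1/(a + D(-4*(-2 - 3), 16)) = 1/(566/3 + (16 + 16)) = 1/(566/3 + 32) = 1/(662/3) = 3/662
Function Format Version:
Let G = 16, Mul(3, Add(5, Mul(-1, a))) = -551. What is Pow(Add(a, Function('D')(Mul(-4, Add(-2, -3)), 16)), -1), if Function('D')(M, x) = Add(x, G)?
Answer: Rational(3, 662) ≈ 0.0045317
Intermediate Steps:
a = Rational(566, 3) (a = Add(5, Mul(Rational(-1, 3), -551)) = Add(5, Rational(551, 3)) = Rational(566, 3) ≈ 188.67)
Function('D')(M, x) = Add(16, x) (Function('D')(M, x) = Add(x, 16) = Add(16, x))
Pow(Add(a, Function('D')(Mul(-4, Add(-2, -3)), 16)), -1) = Pow(Add(Rational(566, 3), Add(16, 16)), -1) = Pow(Add(Rational(566, 3), 32), -1) = Pow(Rational(662, 3), -1) = Rational(3, 662)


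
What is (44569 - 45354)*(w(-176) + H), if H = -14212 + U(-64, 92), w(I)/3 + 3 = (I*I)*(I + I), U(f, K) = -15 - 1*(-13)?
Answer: 25689030015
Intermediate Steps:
U(f, K) = -2 (U(f, K) = -15 + 13 = -2)
w(I) = -9 + 6*I³ (w(I) = -9 + 3*((I*I)*(I + I)) = -9 + 3*(I²*(2*I)) = -9 + 3*(2*I³) = -9 + 6*I³)
H = -14214 (H = -14212 - 2 = -14214)
(44569 - 45354)*(w(-176) + H) = (44569 - 45354)*((-9 + 6*(-176)³) - 14214) = -785*((-9 + 6*(-5451776)) - 14214) = -785*((-9 - 32710656) - 14214) = -785*(-32710665 - 14214) = -785*(-32724879) = 25689030015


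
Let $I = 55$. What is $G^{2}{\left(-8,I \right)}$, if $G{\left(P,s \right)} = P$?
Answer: $64$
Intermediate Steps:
$G^{2}{\left(-8,I \right)} = \left(-8\right)^{2} = 64$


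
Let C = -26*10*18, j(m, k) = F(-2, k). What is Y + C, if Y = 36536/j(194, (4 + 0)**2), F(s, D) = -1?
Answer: -41216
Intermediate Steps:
j(m, k) = -1
C = -4680 (C = -260*18 = -4680)
Y = -36536 (Y = 36536/(-1) = 36536*(-1) = -36536)
Y + C = -36536 - 4680 = -41216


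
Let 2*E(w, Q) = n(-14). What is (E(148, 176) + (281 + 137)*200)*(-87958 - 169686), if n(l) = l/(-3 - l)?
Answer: -236927618892/11 ≈ -2.1539e+10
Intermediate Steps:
E(w, Q) = -7/11 (E(w, Q) = (-1*(-14)/(3 - 14))/2 = (-1*(-14)/(-11))/2 = (-1*(-14)*(-1/11))/2 = (½)*(-14/11) = -7/11)
(E(148, 176) + (281 + 137)*200)*(-87958 - 169686) = (-7/11 + (281 + 137)*200)*(-87958 - 169686) = (-7/11 + 418*200)*(-257644) = (-7/11 + 83600)*(-257644) = (919593/11)*(-257644) = -236927618892/11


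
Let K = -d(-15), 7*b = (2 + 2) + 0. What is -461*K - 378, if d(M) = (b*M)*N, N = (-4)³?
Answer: 1767594/7 ≈ 2.5251e+5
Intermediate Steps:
N = -64
b = 4/7 (b = ((2 + 2) + 0)/7 = (4 + 0)/7 = (⅐)*4 = 4/7 ≈ 0.57143)
d(M) = -256*M/7 (d(M) = (4*M/7)*(-64) = -256*M/7)
K = -3840/7 (K = -(-256)*(-15)/7 = -1*3840/7 = -3840/7 ≈ -548.57)
-461*K - 378 = -461*(-3840/7) - 378 = 1770240/7 - 378 = 1767594/7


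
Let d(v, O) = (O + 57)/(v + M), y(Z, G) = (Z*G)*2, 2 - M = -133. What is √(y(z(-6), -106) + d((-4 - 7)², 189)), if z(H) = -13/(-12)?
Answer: I*√526938/48 ≈ 15.123*I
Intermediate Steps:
M = 135 (M = 2 - 1*(-133) = 2 + 133 = 135)
z(H) = 13/12 (z(H) = -13*(-1/12) = 13/12)
y(Z, G) = 2*G*Z (y(Z, G) = (G*Z)*2 = 2*G*Z)
d(v, O) = (57 + O)/(135 + v) (d(v, O) = (O + 57)/(v + 135) = (57 + O)/(135 + v))
√(y(z(-6), -106) + d((-4 - 7)², 189)) = √(2*(-106)*(13/12) + (57 + 189)/(135 + (-4 - 7)²)) = √(-689/3 + 246/(135 + (-11)²)) = √(-689/3 + 246/(135 + 121)) = √(-689/3 + 246/256) = √(-689/3 + (1/256)*246) = √(-689/3 + 123/128) = √(-87823/384) = I*√526938/48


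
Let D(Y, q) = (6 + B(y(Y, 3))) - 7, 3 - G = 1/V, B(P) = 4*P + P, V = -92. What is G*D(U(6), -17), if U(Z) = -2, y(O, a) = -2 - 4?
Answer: -8587/92 ≈ -93.337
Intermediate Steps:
y(O, a) = -6
B(P) = 5*P
G = 277/92 (G = 3 - 1/(-92) = 3 - 1*(-1/92) = 3 + 1/92 = 277/92 ≈ 3.0109)
D(Y, q) = -31 (D(Y, q) = (6 + 5*(-6)) - 7 = (6 - 30) - 7 = -24 - 7 = -31)
G*D(U(6), -17) = (277/92)*(-31) = -8587/92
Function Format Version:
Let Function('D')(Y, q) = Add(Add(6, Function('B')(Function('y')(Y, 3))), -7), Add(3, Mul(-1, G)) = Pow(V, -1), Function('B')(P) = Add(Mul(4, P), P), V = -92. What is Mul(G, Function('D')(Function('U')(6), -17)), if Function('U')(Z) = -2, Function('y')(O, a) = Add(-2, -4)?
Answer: Rational(-8587, 92) ≈ -93.337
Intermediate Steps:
Function('y')(O, a) = -6
Function('B')(P) = Mul(5, P)
G = Rational(277, 92) (G = Add(3, Mul(-1, Pow(-92, -1))) = Add(3, Mul(-1, Rational(-1, 92))) = Add(3, Rational(1, 92)) = Rational(277, 92) ≈ 3.0109)
Function('D')(Y, q) = -31 (Function('D')(Y, q) = Add(Add(6, Mul(5, -6)), -7) = Add(Add(6, -30), -7) = Add(-24, -7) = -31)
Mul(G, Function('D')(Function('U')(6), -17)) = Mul(Rational(277, 92), -31) = Rational(-8587, 92)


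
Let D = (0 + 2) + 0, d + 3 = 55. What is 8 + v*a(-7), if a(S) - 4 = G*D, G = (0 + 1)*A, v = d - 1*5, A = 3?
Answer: 478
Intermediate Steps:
d = 52 (d = -3 + 55 = 52)
v = 47 (v = 52 - 1*5 = 52 - 5 = 47)
D = 2 (D = 2 + 0 = 2)
G = 3 (G = (0 + 1)*3 = 1*3 = 3)
a(S) = 10 (a(S) = 4 + 3*2 = 4 + 6 = 10)
8 + v*a(-7) = 8 + 47*10 = 8 + 470 = 478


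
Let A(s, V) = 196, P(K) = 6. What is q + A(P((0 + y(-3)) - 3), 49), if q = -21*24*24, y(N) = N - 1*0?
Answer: -11900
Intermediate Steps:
y(N) = N (y(N) = N + 0 = N)
q = -12096 (q = -504*24 = -12096)
q + A(P((0 + y(-3)) - 3), 49) = -12096 + 196 = -11900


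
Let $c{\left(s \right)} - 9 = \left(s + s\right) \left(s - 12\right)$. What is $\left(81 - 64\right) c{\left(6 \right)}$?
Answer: $-1071$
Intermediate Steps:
$c{\left(s \right)} = 9 + 2 s \left(-12 + s\right)$ ($c{\left(s \right)} = 9 + \left(s + s\right) \left(s - 12\right) = 9 + 2 s \left(-12 + s\right)$)
$\left(81 - 64\right) c{\left(6 \right)} = \left(81 - 64\right) \left(9 - 144 + 2 \cdot 6^{2}\right) = 17 \left(9 - 144 + 2 \cdot 36\right) = 17 \left(9 - 144 + 72\right) = 17 \left(-63\right) = -1071$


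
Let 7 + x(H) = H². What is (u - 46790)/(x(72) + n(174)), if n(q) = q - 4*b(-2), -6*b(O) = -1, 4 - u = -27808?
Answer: -56934/16051 ≈ -3.5471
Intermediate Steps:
u = 27812 (u = 4 - 1*(-27808) = 4 + 27808 = 27812)
b(O) = ⅙ (b(O) = -⅙*(-1) = ⅙)
x(H) = -7 + H²
n(q) = -⅔ + q (n(q) = q - 4*⅙ = q - ⅔ = -⅔ + q)
(u - 46790)/(x(72) + n(174)) = (27812 - 46790)/((-7 + 72²) + (-⅔ + 174)) = -18978/((-7 + 5184) + 520/3) = -18978/(5177 + 520/3) = -18978/16051/3 = -18978*3/16051 = -56934/16051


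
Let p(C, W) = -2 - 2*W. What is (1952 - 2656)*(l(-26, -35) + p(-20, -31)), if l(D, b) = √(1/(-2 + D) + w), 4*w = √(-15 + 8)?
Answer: -42240 - 352*√(-7 + 49*I*√7)/7 ≈ -42634.0 - 415.93*I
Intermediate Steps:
w = I*√7/4 (w = √(-15 + 8)/4 = √(-7)/4 = (I*√7)/4 = I*√7/4 ≈ 0.66144*I)
l(D, b) = √(1/(-2 + D) + I*√7/4)
(1952 - 2656)*(l(-26, -35) + p(-20, -31)) = (1952 - 2656)*(√((4 + I*√7*(-2 - 26))/(-2 - 26))/2 + (-2 - 2*(-31))) = -704*(√((4 + I*√7*(-28))/(-28))/2 + (-2 + 62)) = -704*(√(-(4 - 28*I*√7)/28)/2 + 60) = -704*(√(-⅐ + I*√7)/2 + 60) = -704*(60 + √(-⅐ + I*√7)/2) = -42240 - 352*√(-⅐ + I*√7)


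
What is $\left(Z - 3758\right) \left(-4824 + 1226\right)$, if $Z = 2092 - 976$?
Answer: $9505916$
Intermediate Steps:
$Z = 1116$
$\left(Z - 3758\right) \left(-4824 + 1226\right) = \left(1116 - 3758\right) \left(-4824 + 1226\right) = \left(-2642\right) \left(-3598\right) = 9505916$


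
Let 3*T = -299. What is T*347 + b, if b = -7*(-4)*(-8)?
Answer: -104425/3 ≈ -34808.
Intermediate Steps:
T = -299/3 (T = (⅓)*(-299) = -299/3 ≈ -99.667)
b = -224 (b = 28*(-8) = -224)
T*347 + b = -299/3*347 - 224 = -103753/3 - 224 = -104425/3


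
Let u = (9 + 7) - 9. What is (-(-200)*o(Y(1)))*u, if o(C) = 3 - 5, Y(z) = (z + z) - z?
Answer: -2800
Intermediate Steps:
Y(z) = z (Y(z) = 2*z - z = z)
u = 7 (u = 16 - 9 = 7)
o(C) = -2
(-(-200)*o(Y(1)))*u = -(-200)*(-2)*7 = -40*10*7 = -400*7 = -2800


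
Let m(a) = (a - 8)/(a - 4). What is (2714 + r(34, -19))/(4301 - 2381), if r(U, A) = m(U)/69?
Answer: 2809003/1987200 ≈ 1.4135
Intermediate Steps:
m(a) = (-8 + a)/(-4 + a)
r(U, A) = (-8 + U)/(69*(-4 + U)) (r(U, A) = ((-8 + U)/(-4 + U))/69 = ((-8 + U)/(-4 + U))*(1/69) = (-8 + U)/(69*(-4 + U)))
(2714 + r(34, -19))/(4301 - 2381) = (2714 + (-8 + 34)/(69*(-4 + 34)))/(4301 - 2381) = (2714 + (1/69)*26/30)/1920 = (2714 + (1/69)*(1/30)*26)*(1/1920) = (2714 + 13/1035)*(1/1920) = (2809003/1035)*(1/1920) = 2809003/1987200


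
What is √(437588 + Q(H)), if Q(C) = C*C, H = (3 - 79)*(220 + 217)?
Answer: 2*√275868633 ≈ 33219.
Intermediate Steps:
H = -33212 (H = -76*437 = -33212)
Q(C) = C²
√(437588 + Q(H)) = √(437588 + (-33212)²) = √(437588 + 1103036944) = √1103474532 = 2*√275868633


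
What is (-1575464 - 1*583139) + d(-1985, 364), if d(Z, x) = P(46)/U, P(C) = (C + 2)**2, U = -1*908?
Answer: -490003457/227 ≈ -2.1586e+6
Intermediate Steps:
U = -908
P(C) = (2 + C)**2
d(Z, x) = -576/227 (d(Z, x) = (2 + 46)**2/(-908) = 48**2*(-1/908) = 2304*(-1/908) = -576/227)
(-1575464 - 1*583139) + d(-1985, 364) = (-1575464 - 1*583139) - 576/227 = (-1575464 - 583139) - 576/227 = -2158603 - 576/227 = -490003457/227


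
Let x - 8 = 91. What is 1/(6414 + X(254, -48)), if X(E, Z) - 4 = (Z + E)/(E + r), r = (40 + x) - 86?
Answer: 307/1970532 ≈ 0.00015580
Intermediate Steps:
x = 99 (x = 8 + 91 = 99)
r = 53 (r = (40 + 99) - 86 = 139 - 86 = 53)
X(E, Z) = 4 + (E + Z)/(53 + E) (X(E, Z) = 4 + (Z + E)/(E + 53) = 4 + (E + Z)/(53 + E))
1/(6414 + X(254, -48)) = 1/(6414 + (212 - 48 + 5*254)/(53 + 254)) = 1/(6414 + (212 - 48 + 1270)/307) = 1/(6414 + (1/307)*1434) = 1/(6414 + 1434/307) = 1/(1970532/307) = 307/1970532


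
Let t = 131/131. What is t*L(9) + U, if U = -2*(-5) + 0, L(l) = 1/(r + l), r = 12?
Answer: 211/21 ≈ 10.048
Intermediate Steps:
L(l) = 1/(12 + l)
t = 1 (t = 131*(1/131) = 1)
U = 10 (U = 10 + 0 = 10)
t*L(9) + U = 1/(12 + 9) + 10 = 1/21 + 10 = 211/21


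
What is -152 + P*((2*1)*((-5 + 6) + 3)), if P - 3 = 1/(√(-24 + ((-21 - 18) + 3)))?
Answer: -128 - 4*I*√15/15 ≈ -128.0 - 1.0328*I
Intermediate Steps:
P = 3 - I*√15/30 (P = 3 + 1/(√(-24 + ((-21 - 18) + 3))) = 3 + 1/(√(-24 + (-39 + 3))) = 3 + 1/(√(-24 - 36)) = 3 + 1/(√(-60)) = 3 + 1/(2*I*√15) = 3 - I*√15/30 ≈ 3.0 - 0.1291*I)
-152 + P*((2*1)*((-5 + 6) + 3)) = -152 + (3 - I*√15/30)*((2*1)*((-5 + 6) + 3)) = -152 + (3 - I*√15/30)*(2*(1 + 3)) = -152 + (3 - I*√15/30)*(2*4) = -152 + (3 - I*√15/30)*8 = -152 + (24 - 4*I*√15/15) = -128 - 4*I*√15/15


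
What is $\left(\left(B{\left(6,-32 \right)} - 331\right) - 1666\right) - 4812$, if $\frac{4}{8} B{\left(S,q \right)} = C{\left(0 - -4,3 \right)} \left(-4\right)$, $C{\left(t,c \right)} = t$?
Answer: $-6841$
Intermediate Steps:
$B{\left(S,q \right)} = -32$ ($B{\left(S,q \right)} = 2 \left(0 - -4\right) \left(-4\right) = 2 \left(0 + 4\right) \left(-4\right) = 2 \cdot 4 \left(-4\right) = 2 \left(-16\right) = -32$)
$\left(\left(B{\left(6,-32 \right)} - 331\right) - 1666\right) - 4812 = \left(\left(-32 - 331\right) - 1666\right) - 4812 = \left(-363 - 1666\right) - 4812 = -2029 - 4812 = -6841$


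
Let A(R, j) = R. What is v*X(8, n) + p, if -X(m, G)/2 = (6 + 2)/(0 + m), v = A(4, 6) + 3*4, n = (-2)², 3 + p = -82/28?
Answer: -531/14 ≈ -37.929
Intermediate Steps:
p = -83/14 (p = -3 - 82/28 = -3 - 82*1/28 = -3 - 41/14 = -83/14 ≈ -5.9286)
n = 4
v = 16 (v = 4 + 3*4 = 4 + 12 = 16)
X(m, G) = -16/m (X(m, G) = -2*(6 + 2)/(0 + m) = -16/m)
v*X(8, n) + p = 16*(-16/8) - 83/14 = 16*(-16*⅛) - 83/14 = 16*(-2) - 83/14 = -32 - 83/14 = -531/14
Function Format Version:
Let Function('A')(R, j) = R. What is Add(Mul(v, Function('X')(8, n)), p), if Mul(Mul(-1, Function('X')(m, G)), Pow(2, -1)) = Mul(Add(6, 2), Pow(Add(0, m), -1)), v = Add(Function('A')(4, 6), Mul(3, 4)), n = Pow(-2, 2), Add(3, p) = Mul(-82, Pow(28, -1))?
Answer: Rational(-531, 14) ≈ -37.929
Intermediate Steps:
p = Rational(-83, 14) (p = Add(-3, Mul(-82, Pow(28, -1))) = Add(-3, Mul(-82, Rational(1, 28))) = Add(-3, Rational(-41, 14)) = Rational(-83, 14) ≈ -5.9286)
n = 4
v = 16 (v = Add(4, Mul(3, 4)) = Add(4, 12) = 16)
Function('X')(m, G) = Mul(-16, Pow(m, -1)) (Function('X')(m, G) = Mul(-2, Mul(Add(6, 2), Pow(Add(0, m), -1))) = Mul(-2, Mul(8, Pow(m, -1))) = Mul(-16, Pow(m, -1)))
Add(Mul(v, Function('X')(8, n)), p) = Add(Mul(16, Mul(-16, Pow(8, -1))), Rational(-83, 14)) = Add(Mul(16, Mul(-16, Rational(1, 8))), Rational(-83, 14)) = Add(Mul(16, -2), Rational(-83, 14)) = Add(-32, Rational(-83, 14)) = Rational(-531, 14)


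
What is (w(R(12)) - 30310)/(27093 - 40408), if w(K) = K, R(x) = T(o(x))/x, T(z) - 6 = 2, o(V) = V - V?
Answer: 90928/39945 ≈ 2.2763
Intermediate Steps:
o(V) = 0
T(z) = 8 (T(z) = 6 + 2 = 8)
R(x) = 8/x
(w(R(12)) - 30310)/(27093 - 40408) = (8/12 - 30310)/(27093 - 40408) = (8*(1/12) - 30310)/(-13315) = (⅔ - 30310)*(-1/13315) = -90928/3*(-1/13315) = 90928/39945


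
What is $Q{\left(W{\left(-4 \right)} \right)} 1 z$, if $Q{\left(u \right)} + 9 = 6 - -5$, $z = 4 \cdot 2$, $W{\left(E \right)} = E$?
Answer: $16$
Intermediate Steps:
$z = 8$
$Q{\left(u \right)} = 2$ ($Q{\left(u \right)} = -9 + \left(6 - -5\right) = -9 + \left(6 + 5\right) = -9 + 11 = 2$)
$Q{\left(W{\left(-4 \right)} \right)} 1 z = 2 \cdot 1 \cdot 8 = 2 \cdot 8 = 16$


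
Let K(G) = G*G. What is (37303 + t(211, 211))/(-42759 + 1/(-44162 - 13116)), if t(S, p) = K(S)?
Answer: -4686715072/2449150003 ≈ -1.9136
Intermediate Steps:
K(G) = G²
t(S, p) = S²
(37303 + t(211, 211))/(-42759 + 1/(-44162 - 13116)) = (37303 + 211²)/(-42759 + 1/(-44162 - 13116)) = (37303 + 44521)/(-42759 + 1/(-57278)) = 81824/(-42759 - 1/57278) = 81824/(-2449150003/57278) = 81824*(-57278/2449150003) = -4686715072/2449150003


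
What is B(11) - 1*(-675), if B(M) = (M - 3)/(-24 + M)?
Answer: 8767/13 ≈ 674.38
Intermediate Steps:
B(M) = (-3 + M)/(-24 + M)
B(11) - 1*(-675) = (-3 + 11)/(-24 + 11) - 1*(-675) = 8/(-13) + 675 = -1/13*8 + 675 = -8/13 + 675 = 8767/13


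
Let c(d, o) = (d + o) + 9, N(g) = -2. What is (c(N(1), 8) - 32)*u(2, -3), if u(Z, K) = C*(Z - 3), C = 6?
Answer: 102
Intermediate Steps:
c(d, o) = 9 + d + o
u(Z, K) = -18 + 6*Z (u(Z, K) = 6*(Z - 3) = 6*(-3 + Z) = -18 + 6*Z)
(c(N(1), 8) - 32)*u(2, -3) = ((9 - 2 + 8) - 32)*(-18 + 6*2) = (15 - 32)*(-18 + 12) = -17*(-6) = 102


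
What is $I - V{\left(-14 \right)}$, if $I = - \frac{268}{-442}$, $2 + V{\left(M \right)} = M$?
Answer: $\frac{3670}{221} \approx 16.606$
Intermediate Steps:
$V{\left(M \right)} = -2 + M$
$I = \frac{134}{221}$ ($I = \left(-268\right) \left(- \frac{1}{442}\right) = \frac{134}{221} \approx 0.60633$)
$I - V{\left(-14 \right)} = \frac{134}{221} - \left(-2 - 14\right) = \frac{134}{221} - -16 = \frac{134}{221} + 16 = \frac{3670}{221}$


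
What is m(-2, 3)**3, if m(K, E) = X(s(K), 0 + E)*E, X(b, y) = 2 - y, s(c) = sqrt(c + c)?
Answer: -27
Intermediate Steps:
s(c) = sqrt(2)*sqrt(c) (s(c) = sqrt(2*c) = sqrt(2)*sqrt(c))
m(K, E) = E*(2 - E) (m(K, E) = (2 - (0 + E))*E = (2 - E)*E = E*(2 - E))
m(-2, 3)**3 = (3*(2 - 1*3))**3 = (3*(2 - 3))**3 = (3*(-1))**3 = (-3)**3 = -27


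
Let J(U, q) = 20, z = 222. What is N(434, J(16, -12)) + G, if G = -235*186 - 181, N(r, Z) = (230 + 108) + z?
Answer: -43331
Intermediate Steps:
N(r, Z) = 560 (N(r, Z) = (230 + 108) + 222 = 338 + 222 = 560)
G = -43891 (G = -43710 - 181 = -43891)
N(434, J(16, -12)) + G = 560 - 43891 = -43331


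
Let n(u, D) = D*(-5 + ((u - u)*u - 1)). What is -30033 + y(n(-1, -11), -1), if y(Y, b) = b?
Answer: -30034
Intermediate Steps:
n(u, D) = -6*D (n(u, D) = D*(-5 + (0*u - 1)) = D*(-5 + (0 - 1)) = D*(-5 - 1) = D*(-6) = -6*D)
-30033 + y(n(-1, -11), -1) = -30033 - 1 = -30034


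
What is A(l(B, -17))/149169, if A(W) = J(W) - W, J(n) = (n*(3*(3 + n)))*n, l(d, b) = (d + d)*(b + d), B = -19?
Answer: 135037992/2617 ≈ 51600.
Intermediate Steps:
l(d, b) = 2*d*(b + d) (l(d, b) = (2*d)*(b + d) = 2*d*(b + d))
J(n) = n²*(9 + 3*n) (J(n) = (n*(9 + 3*n))*n = n²*(9 + 3*n))
A(W) = -W + 3*W²*(3 + W) (A(W) = 3*W²*(3 + W) - W = -W + 3*W²*(3 + W))
A(l(B, -17))/149169 = ((2*(-19)*(-17 - 19))*(-1 + 3*(2*(-19)*(-17 - 19))*(3 + 2*(-19)*(-17 - 19))))/149169 = ((2*(-19)*(-36))*(-1 + 3*(2*(-19)*(-36))*(3 + 2*(-19)*(-36))))*(1/149169) = (1368*(-1 + 3*1368*(3 + 1368)))*(1/149169) = (1368*(-1 + 3*1368*1371))*(1/149169) = (1368*(-1 + 5626584))*(1/149169) = (1368*5626583)*(1/149169) = 7697165544*(1/149169) = 135037992/2617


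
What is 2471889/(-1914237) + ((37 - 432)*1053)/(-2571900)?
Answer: -123583403389/109405025340 ≈ -1.1296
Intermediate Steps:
2471889/(-1914237) + ((37 - 432)*1053)/(-2571900) = 2471889*(-1/1914237) - 395*1053*(-1/2571900) = -823963/638079 - 415935*(-1/2571900) = -823963/638079 + 27729/171460 = -123583403389/109405025340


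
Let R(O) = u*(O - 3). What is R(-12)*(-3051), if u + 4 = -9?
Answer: -594945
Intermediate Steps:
u = -13 (u = -4 - 9 = -13)
R(O) = 39 - 13*O (R(O) = -13*(O - 3) = -13*(-3 + O) = 39 - 13*O)
R(-12)*(-3051) = (39 - 13*(-12))*(-3051) = (39 + 156)*(-3051) = 195*(-3051) = -594945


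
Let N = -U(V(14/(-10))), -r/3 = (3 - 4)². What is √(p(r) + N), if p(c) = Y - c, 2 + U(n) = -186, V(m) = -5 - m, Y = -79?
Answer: 4*√7 ≈ 10.583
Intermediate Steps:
U(n) = -188 (U(n) = -2 - 186 = -188)
r = -3 (r = -3*(3 - 4)² = -3*(-1)² = -3*1 = -3)
N = 188 (N = -1*(-188) = 188)
p(c) = -79 - c
√(p(r) + N) = √((-79 - 1*(-3)) + 188) = √((-79 + 3) + 188) = √(-76 + 188) = √112 = 4*√7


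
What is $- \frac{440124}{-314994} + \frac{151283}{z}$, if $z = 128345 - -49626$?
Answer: $\frac{20997090951}{9343299529} \approx 2.2473$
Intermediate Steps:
$z = 177971$ ($z = 128345 + 49626 = 177971$)
$- \frac{440124}{-314994} + \frac{151283}{z} = - \frac{440124}{-314994} + \frac{151283}{177971} = \left(-440124\right) \left(- \frac{1}{314994}\right) + 151283 \cdot \frac{1}{177971} = \frac{73354}{52499} + \frac{151283}{177971} = \frac{20997090951}{9343299529}$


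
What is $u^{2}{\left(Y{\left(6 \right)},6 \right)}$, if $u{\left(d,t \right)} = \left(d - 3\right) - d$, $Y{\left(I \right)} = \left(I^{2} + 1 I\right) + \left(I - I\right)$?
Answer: $9$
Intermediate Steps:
$Y{\left(I \right)} = I + I^{2}$ ($Y{\left(I \right)} = \left(I^{2} + I\right) + 0 = \left(I + I^{2}\right) + 0 = I + I^{2}$)
$u{\left(d,t \right)} = -3$ ($u{\left(d,t \right)} = \left(-3 + d\right) - d = -3$)
$u^{2}{\left(Y{\left(6 \right)},6 \right)} = \left(-3\right)^{2} = 9$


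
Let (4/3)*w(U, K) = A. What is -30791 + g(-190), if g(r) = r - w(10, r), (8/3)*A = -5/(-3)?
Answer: -991407/32 ≈ -30981.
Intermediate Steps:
A = 5/8 (A = 3*(-5/(-3))/8 = 3*(-5*(-1/3))/8 = (3/8)*(5/3) = 5/8 ≈ 0.62500)
w(U, K) = 15/32 (w(U, K) = (3/4)*(5/8) = 15/32)
g(r) = -15/32 + r (g(r) = r - 1*15/32 = r - 15/32 = -15/32 + r)
-30791 + g(-190) = -30791 + (-15/32 - 190) = -30791 - 6095/32 = -991407/32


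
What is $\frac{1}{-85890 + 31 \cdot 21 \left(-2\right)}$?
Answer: $- \frac{1}{87192} \approx -1.1469 \cdot 10^{-5}$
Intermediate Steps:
$\frac{1}{-85890 + 31 \cdot 21 \left(-2\right)} = \frac{1}{-85890 + 651 \left(-2\right)} = \frac{1}{-85890 - 1302} = \frac{1}{-87192} = - \frac{1}{87192}$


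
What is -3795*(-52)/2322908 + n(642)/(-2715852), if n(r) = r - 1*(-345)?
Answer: 1933527259/22857515716 ≈ 0.084590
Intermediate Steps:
n(r) = 345 + r (n(r) = r + 345 = 345 + r)
-3795*(-52)/2322908 + n(642)/(-2715852) = -3795*(-52)/2322908 + (345 + 642)/(-2715852) = 197340*(1/2322908) + 987*(-1/2715852) = 2145/25249 - 329/905284 = 1933527259/22857515716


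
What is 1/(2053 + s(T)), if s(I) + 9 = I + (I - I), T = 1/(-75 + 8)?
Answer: 67/136947 ≈ 0.00048924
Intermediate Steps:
T = -1/67 (T = 1/(-67) = -1/67 ≈ -0.014925)
s(I) = -9 + I (s(I) = -9 + (I + (I - I)) = -9 + (I + 0) = -9 + I)
1/(2053 + s(T)) = 1/(2053 + (-9 - 1/67)) = 1/(2053 - 604/67) = 1/(136947/67) = 67/136947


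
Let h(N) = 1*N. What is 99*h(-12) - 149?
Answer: -1337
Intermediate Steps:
h(N) = N
99*h(-12) - 149 = 99*(-12) - 149 = -1188 - 149 = -1337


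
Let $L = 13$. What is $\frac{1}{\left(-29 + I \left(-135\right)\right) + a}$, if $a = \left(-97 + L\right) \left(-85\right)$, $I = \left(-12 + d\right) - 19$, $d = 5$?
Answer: $\frac{1}{10621} \approx 9.4153 \cdot 10^{-5}$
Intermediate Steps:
$I = -26$ ($I = \left(-12 + 5\right) - 19 = -7 - 19 = -26$)
$a = 7140$ ($a = \left(-97 + 13\right) \left(-85\right) = \left(-84\right) \left(-85\right) = 7140$)
$\frac{1}{\left(-29 + I \left(-135\right)\right) + a} = \frac{1}{\left(-29 - -3510\right) + 7140} = \frac{1}{\left(-29 + 3510\right) + 7140} = \frac{1}{3481 + 7140} = \frac{1}{10621}$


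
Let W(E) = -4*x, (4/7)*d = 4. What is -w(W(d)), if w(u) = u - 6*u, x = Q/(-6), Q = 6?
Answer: 20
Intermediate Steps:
d = 7 (d = (7/4)*4 = 7)
x = -1 (x = 6/(-6) = 6*(-1/6) = -1)
W(E) = 4 (W(E) = -4*(-1) = 4)
w(u) = -5*u
-w(W(d)) = -(-5)*4 = -1*(-20) = 20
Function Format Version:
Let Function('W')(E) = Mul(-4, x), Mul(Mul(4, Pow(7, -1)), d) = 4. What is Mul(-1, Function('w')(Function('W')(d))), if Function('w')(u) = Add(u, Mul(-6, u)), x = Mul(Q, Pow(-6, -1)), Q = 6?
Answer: 20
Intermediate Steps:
d = 7 (d = Mul(Rational(7, 4), 4) = 7)
x = -1 (x = Mul(6, Pow(-6, -1)) = Mul(6, Rational(-1, 6)) = -1)
Function('W')(E) = 4 (Function('W')(E) = Mul(-4, -1) = 4)
Function('w')(u) = Mul(-5, u)
Mul(-1, Function('w')(Function('W')(d))) = Mul(-1, Mul(-5, 4)) = Mul(-1, -20) = 20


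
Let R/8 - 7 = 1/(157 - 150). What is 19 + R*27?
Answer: 10933/7 ≈ 1561.9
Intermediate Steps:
R = 400/7 (R = 56 + 8/(157 - 150) = 56 + 8/7 = 400/7 ≈ 57.143)
19 + R*27 = 19 + (400/7)*27 = 19 + 10800/7 = 10933/7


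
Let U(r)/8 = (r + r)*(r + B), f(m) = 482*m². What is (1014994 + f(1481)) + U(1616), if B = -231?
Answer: 1094025556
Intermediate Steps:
U(r) = 16*r*(-231 + r) (U(r) = 8*((r + r)*(r - 231)) = 8*((2*r)*(-231 + r)) = 8*(2*r*(-231 + r)) = 16*r*(-231 + r))
(1014994 + f(1481)) + U(1616) = (1014994 + 482*1481²) + 16*1616*(-231 + 1616) = (1014994 + 482*2193361) + 16*1616*1385 = (1014994 + 1057200002) + 35810560 = 1058214996 + 35810560 = 1094025556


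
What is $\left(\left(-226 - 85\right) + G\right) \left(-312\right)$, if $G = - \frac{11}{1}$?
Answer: $100464$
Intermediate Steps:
$G = -11$ ($G = \left(-11\right) 1 = -11$)
$\left(\left(-226 - 85\right) + G\right) \left(-312\right) = \left(\left(-226 - 85\right) - 11\right) \left(-312\right) = \left(-311 - 11\right) \left(-312\right) = \left(-322\right) \left(-312\right) = 100464$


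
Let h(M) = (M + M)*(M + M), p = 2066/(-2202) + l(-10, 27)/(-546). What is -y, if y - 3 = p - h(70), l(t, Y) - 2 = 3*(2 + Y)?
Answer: 3927106723/200382 ≈ 19598.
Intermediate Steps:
l(t, Y) = 8 + 3*Y (l(t, Y) = 2 + 3*(2 + Y) = 2 + (6 + 3*Y) = 8 + 3*Y)
p = -220669/200382 (p = 2066/(-2202) + (8 + 3*27)/(-546) = 2066*(-1/2202) + (8 + 81)*(-1/546) = -1033/1101 + 89*(-1/546) = -1033/1101 - 89/546 = -220669/200382 ≈ -1.1012)
h(M) = 4*M² (h(M) = (2*M)*(2*M) = 4*M²)
y = -3927106723/200382 (y = 3 + (-220669/200382 - 4*70²) = 3 + (-220669/200382 - 4*4900) = 3 + (-220669/200382 - 1*19600) = 3 + (-220669/200382 - 19600) = 3 - 3927707869/200382 = -3927106723/200382 ≈ -19598.)
-y = -1*(-3927106723/200382) = 3927106723/200382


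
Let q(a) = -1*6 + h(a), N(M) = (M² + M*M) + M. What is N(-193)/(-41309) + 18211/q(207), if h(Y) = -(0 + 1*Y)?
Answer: -768105164/8798817 ≈ -87.296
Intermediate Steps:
h(Y) = -Y (h(Y) = -(0 + Y) = -Y)
N(M) = M + 2*M² (N(M) = (M² + M²) + M = 2*M² + M = M + 2*M²)
q(a) = -6 - a (q(a) = -1*6 - a = -6 - a)
N(-193)/(-41309) + 18211/q(207) = -193*(1 + 2*(-193))/(-41309) + 18211/(-6 - 1*207) = -193*(1 - 386)*(-1/41309) + 18211/(-6 - 207) = -193*(-385)*(-1/41309) + 18211/(-213) = 74305*(-1/41309) + 18211*(-1/213) = -74305/41309 - 18211/213 = -768105164/8798817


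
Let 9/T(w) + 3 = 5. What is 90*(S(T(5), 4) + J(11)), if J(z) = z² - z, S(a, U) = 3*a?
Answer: 11115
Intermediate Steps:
T(w) = 9/2 (T(w) = 9/(-3 + 5) = 9/2)
90*(S(T(5), 4) + J(11)) = 90*(3*(9/2) + 11*(-1 + 11)) = 90*(27/2 + 11*10) = 90*(27/2 + 110) = 90*(247/2) = 11115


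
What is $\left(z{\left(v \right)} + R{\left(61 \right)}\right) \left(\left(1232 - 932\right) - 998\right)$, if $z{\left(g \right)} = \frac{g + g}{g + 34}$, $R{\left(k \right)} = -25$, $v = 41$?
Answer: $\frac{1251514}{75} \approx 16687.0$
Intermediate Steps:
$z{\left(g \right)} = \frac{2 g}{34 + g}$
$\left(z{\left(v \right)} + R{\left(61 \right)}\right) \left(\left(1232 - 932\right) - 998\right) = \left(2 \cdot 41 \frac{1}{34 + 41} - 25\right) \left(\left(1232 - 932\right) - 998\right) = \left(2 \cdot 41 \cdot \frac{1}{75} - 25\right) \left(300 - 998\right) = \left(2 \cdot 41 \cdot \frac{1}{75} - 25\right) \left(-698\right) = \left(\frac{82}{75} - 25\right) \left(-698\right) = \left(- \frac{1793}{75}\right) \left(-698\right) = \frac{1251514}{75}$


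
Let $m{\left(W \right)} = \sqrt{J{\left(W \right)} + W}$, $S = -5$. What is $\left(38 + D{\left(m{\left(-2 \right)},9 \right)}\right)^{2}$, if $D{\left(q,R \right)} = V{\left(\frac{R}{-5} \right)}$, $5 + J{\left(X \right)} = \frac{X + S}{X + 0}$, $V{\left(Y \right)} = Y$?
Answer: $\frac{32761}{25} \approx 1310.4$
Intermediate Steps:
$J{\left(X \right)} = -5 + \frac{-5 + X}{X}$ ($J{\left(X \right)} = -5 + \frac{X - 5}{X + 0} = -5 + \frac{-5 + X}{X}$)
$m{\left(W \right)} = \sqrt{-4 + W - \frac{5}{W}}$ ($m{\left(W \right)} = \sqrt{\left(-4 - \frac{5}{W}\right) + W} = \sqrt{-4 + W - \frac{5}{W}}$)
$D{\left(q,R \right)} = - \frac{R}{5}$ ($D{\left(q,R \right)} = \frac{R}{-5} = R \left(- \frac{1}{5}\right) = - \frac{R}{5}$)
$\left(38 + D{\left(m{\left(-2 \right)},9 \right)}\right)^{2} = \left(38 - \frac{9}{5}\right)^{2} = \left(\frac{181}{5}\right)^{2} = \frac{32761}{25}$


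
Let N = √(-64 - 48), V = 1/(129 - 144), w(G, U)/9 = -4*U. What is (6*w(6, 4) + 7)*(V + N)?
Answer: 857/15 - 3428*I*√7 ≈ 57.133 - 9069.6*I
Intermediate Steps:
w(G, U) = -36*U (w(G, U) = 9*(-4*U) = -36*U)
V = -1/15 (V = 1/(-15) = -1/15 ≈ -0.066667)
N = 4*I*√7 (N = √(-112) = 4*I*√7 ≈ 10.583*I)
(6*w(6, 4) + 7)*(V + N) = (6*(-36*4) + 7)*(-1/15 + 4*I*√7) = (6*(-144) + 7)*(-1/15 + 4*I*√7) = (-864 + 7)*(-1/15 + 4*I*√7) = -857*(-1/15 + 4*I*√7) = 857/15 - 3428*I*√7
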